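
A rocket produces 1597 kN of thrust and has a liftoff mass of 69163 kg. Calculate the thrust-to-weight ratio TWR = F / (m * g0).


TWR = 1597000 / (69163 * 9.81) = 2.35

2.35


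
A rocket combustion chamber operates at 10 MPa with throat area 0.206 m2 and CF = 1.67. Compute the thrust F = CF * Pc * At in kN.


F = 1.67 * 10e6 * 0.206 = 3.4402e+06 N = 3440.2 kN

3440.2 kN


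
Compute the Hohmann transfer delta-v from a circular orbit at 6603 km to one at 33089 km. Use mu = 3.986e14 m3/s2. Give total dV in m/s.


V1 = sqrt(mu/r1) = 7769.59 m/s
dV1 = V1*(sqrt(2*r2/(r1+r2)) - 1) = 2262.78 m/s
V2 = sqrt(mu/r2) = 3470.78 m/s
dV2 = V2*(1 - sqrt(2*r1/(r1+r2))) = 1468.79 m/s
Total dV = 3732 m/s

3732 m/s


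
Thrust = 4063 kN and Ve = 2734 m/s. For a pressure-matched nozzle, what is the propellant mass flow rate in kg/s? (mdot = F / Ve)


mdot = F / Ve = 4063000 / 2734 = 1486.1 kg/s

1486.1 kg/s


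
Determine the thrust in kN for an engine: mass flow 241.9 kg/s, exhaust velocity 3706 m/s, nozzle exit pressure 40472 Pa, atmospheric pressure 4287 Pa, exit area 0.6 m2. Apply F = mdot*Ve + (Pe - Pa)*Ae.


F = 241.9 * 3706 + (40472 - 4287) * 0.6 = 918192.0 N = 918.2 kN

918.2 kN


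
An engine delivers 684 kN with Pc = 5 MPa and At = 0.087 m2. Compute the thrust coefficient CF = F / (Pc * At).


CF = 684000 / (5e6 * 0.087) = 1.57

1.57


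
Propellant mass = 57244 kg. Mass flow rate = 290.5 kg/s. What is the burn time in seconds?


tb = 57244 / 290.5 = 197.1 s

197.1 s


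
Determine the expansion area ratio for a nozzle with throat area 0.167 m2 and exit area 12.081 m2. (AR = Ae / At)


AR = 12.081 / 0.167 = 72.3

72.3


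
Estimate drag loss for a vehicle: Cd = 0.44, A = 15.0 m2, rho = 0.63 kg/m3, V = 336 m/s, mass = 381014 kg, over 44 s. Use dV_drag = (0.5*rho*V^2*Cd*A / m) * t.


D = 0.5 * 0.63 * 336^2 * 0.44 * 15.0 = 234710.78 N
a = 234710.78 / 381014 = 0.616 m/s2
dV = 0.616 * 44 = 27.1 m/s

27.1 m/s


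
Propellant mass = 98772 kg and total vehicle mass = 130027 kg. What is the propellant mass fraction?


PMF = 98772 / 130027 = 0.76

0.76


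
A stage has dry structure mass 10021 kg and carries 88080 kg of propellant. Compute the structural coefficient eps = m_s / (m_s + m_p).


eps = 10021 / (10021 + 88080) = 0.1021

0.1021


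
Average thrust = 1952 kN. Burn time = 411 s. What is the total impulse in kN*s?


It = 1952 * 411 = 802272 kN*s

802272 kN*s


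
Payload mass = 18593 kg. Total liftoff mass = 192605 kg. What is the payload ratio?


PR = 18593 / 192605 = 0.0965

0.0965


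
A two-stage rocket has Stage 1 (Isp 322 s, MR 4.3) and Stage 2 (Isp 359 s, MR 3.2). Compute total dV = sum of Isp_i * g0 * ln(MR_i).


dV1 = 322 * 9.81 * ln(4.3) = 4607.5 m/s
dV2 = 359 * 9.81 * ln(3.2) = 4096.4 m/s
Total dV = 4607.5 + 4096.4 = 8703.9 m/s ~ 8704 m/s

8704 m/s


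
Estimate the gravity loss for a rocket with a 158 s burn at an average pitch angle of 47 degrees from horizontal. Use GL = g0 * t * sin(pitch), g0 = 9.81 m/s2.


GL = 9.81 * 158 * sin(47 deg) = 1134 m/s

1134 m/s


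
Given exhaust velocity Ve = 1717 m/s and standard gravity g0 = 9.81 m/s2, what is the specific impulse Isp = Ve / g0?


Isp = Ve / g0 = 1717 / 9.81 = 175.0 s

175.0 s


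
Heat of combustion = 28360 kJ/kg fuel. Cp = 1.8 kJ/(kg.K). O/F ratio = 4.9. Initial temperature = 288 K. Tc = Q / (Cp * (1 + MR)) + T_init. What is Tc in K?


Tc = 28360 / (1.8 * (1 + 4.9)) + 288 = 2958 K

2958 K


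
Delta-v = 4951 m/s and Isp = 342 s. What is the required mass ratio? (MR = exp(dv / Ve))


Ve = 342 * 9.81 = 3355.02 m/s
MR = exp(4951 / 3355.02) = 4.374

4.374


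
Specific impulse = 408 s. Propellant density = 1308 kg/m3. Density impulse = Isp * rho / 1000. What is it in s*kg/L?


rho*Isp = 408 * 1308 / 1000 = 534 s*kg/L

534 s*kg/L


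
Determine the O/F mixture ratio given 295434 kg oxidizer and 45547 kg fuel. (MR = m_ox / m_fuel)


MR = 295434 / 45547 = 6.49

6.49


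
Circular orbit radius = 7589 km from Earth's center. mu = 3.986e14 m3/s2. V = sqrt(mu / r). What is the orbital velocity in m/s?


V = sqrt(3.986e14 / 7589000) = 7247 m/s

7247 m/s


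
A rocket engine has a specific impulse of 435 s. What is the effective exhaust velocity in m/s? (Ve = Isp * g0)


Ve = Isp * g0 = 435 * 9.81 = 4267.4 m/s

4267.4 m/s


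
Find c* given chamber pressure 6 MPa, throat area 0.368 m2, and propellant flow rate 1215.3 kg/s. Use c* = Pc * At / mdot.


c* = 6e6 * 0.368 / 1215.3 = 1817 m/s

1817 m/s


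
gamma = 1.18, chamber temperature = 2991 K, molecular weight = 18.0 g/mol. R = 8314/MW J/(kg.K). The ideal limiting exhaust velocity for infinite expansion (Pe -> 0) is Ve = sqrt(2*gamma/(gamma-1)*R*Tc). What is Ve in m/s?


R = 8314 / 18.0 = 461.89 J/(kg.K)
Ve = sqrt(2 * 1.18 / (1.18 - 1) * 461.89 * 2991) = 4256 m/s

4256 m/s


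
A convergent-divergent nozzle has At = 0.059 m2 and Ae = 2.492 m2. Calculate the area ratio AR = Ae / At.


AR = 2.492 / 0.059 = 42.2

42.2


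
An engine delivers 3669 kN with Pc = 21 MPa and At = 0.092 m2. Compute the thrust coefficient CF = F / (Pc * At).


CF = 3669000 / (21e6 * 0.092) = 1.9

1.9


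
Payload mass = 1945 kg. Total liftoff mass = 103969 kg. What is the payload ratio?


PR = 1945 / 103969 = 0.0187

0.0187


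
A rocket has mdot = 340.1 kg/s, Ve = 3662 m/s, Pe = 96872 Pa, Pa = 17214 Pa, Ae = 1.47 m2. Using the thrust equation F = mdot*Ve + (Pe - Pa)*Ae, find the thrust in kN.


F = 340.1 * 3662 + (96872 - 17214) * 1.47 = 1.3625e+06 N = 1362.5 kN

1362.5 kN


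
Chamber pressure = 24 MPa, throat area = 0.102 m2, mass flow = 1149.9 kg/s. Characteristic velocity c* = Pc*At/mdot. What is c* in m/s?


c* = 24e6 * 0.102 / 1149.9 = 2129 m/s

2129 m/s


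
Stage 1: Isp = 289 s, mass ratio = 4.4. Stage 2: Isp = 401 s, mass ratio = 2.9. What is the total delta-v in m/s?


dV1 = 289 * 9.81 * ln(4.4) = 4200.5 m/s
dV2 = 401 * 9.81 * ln(2.9) = 4188.4 m/s
Total dV = 4200.5 + 4188.4 = 8388.9 m/s ~ 8389 m/s

8389 m/s


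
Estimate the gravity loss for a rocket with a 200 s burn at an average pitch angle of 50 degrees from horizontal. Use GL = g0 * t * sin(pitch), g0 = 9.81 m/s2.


GL = 9.81 * 200 * sin(50 deg) = 1503 m/s

1503 m/s


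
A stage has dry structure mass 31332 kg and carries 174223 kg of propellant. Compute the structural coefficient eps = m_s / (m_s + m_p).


eps = 31332 / (31332 + 174223) = 0.1524

0.1524


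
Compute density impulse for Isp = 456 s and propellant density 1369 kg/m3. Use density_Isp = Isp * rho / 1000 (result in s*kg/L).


rho*Isp = 456 * 1369 / 1000 = 624 s*kg/L

624 s*kg/L


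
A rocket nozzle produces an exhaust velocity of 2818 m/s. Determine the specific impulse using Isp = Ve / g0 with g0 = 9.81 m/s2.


Isp = Ve / g0 = 2818 / 9.81 = 287.3 s

287.3 s


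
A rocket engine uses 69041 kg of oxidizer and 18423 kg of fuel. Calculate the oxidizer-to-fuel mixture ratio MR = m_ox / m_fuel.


MR = 69041 / 18423 = 3.75

3.75


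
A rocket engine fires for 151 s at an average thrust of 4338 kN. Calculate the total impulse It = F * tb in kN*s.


It = 4338 * 151 = 655038 kN*s

655038 kN*s


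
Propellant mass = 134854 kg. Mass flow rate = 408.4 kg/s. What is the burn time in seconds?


tb = 134854 / 408.4 = 330.2 s

330.2 s


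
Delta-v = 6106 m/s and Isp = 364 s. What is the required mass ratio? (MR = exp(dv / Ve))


Ve = 364 * 9.81 = 3570.84 m/s
MR = exp(6106 / 3570.84) = 5.529

5.529


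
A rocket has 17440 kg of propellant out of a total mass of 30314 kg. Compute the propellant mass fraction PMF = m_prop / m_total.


PMF = 17440 / 30314 = 0.575

0.575


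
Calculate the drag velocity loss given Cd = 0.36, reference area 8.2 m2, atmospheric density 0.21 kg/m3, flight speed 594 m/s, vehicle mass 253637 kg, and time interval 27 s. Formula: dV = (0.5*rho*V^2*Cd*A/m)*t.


D = 0.5 * 0.21 * 594^2 * 0.36 * 8.2 = 109365.05 N
a = 109365.05 / 253637 = 0.4312 m/s2
dV = 0.4312 * 27 = 11.6 m/s

11.6 m/s


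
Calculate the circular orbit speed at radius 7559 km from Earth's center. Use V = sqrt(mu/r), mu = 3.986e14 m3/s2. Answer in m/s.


V = sqrt(3.986e14 / 7559000) = 7262 m/s

7262 m/s


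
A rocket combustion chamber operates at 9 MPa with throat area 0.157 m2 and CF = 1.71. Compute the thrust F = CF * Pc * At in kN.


F = 1.71 * 9e6 * 0.157 = 2.4162e+06 N = 2416.2 kN

2416.2 kN


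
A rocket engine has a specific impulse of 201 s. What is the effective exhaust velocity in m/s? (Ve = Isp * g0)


Ve = Isp * g0 = 201 * 9.81 = 1971.8 m/s

1971.8 m/s


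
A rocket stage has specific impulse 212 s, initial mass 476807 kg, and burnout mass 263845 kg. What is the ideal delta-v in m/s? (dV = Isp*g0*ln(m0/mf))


Ve = 212 * 9.81 = 2079.72 m/s
dV = 2079.72 * ln(476807/263845) = 1231 m/s

1231 m/s


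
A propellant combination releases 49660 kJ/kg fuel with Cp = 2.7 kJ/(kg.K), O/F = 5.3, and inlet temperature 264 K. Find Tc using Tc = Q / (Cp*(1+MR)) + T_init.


Tc = 49660 / (2.7 * (1 + 5.3)) + 264 = 3183 K

3183 K


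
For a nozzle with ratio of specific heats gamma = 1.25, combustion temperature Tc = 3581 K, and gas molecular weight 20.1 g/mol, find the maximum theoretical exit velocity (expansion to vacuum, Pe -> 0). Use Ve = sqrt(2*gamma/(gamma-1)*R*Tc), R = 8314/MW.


R = 8314 / 20.1 = 413.63 J/(kg.K)
Ve = sqrt(2 * 1.25 / (1.25 - 1) * 413.63 * 3581) = 3849 m/s

3849 m/s


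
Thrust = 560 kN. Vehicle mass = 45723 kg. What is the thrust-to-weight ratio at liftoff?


TWR = 560000 / (45723 * 9.81) = 1.25

1.25


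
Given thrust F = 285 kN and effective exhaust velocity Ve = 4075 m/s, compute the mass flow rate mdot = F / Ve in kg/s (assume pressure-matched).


mdot = F / Ve = 285000 / 4075 = 69.9 kg/s

69.9 kg/s


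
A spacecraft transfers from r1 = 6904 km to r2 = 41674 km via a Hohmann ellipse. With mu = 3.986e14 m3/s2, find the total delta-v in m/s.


V1 = sqrt(mu/r1) = 7598.33 m/s
dV1 = V1*(sqrt(2*r2/(r1+r2)) - 1) = 2354.49 m/s
V2 = sqrt(mu/r2) = 3092.69 m/s
dV2 = V2*(1 - sqrt(2*r1/(r1+r2))) = 1443.84 m/s
Total dV = 3798 m/s

3798 m/s


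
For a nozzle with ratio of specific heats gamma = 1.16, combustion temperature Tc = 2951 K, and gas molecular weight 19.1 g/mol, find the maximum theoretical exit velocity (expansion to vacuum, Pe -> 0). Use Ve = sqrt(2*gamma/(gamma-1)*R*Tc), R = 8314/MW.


R = 8314 / 19.1 = 435.29 J/(kg.K)
Ve = sqrt(2 * 1.16 / (1.16 - 1) * 435.29 * 2951) = 4316 m/s

4316 m/s


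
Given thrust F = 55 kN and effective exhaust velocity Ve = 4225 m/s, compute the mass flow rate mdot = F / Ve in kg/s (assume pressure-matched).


mdot = F / Ve = 55000 / 4225 = 13.0 kg/s

13.0 kg/s


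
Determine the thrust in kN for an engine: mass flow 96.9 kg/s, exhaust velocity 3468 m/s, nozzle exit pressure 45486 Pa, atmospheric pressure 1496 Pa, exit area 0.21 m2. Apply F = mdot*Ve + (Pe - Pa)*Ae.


F = 96.9 * 3468 + (45486 - 1496) * 0.21 = 345287.0 N = 345.3 kN

345.3 kN


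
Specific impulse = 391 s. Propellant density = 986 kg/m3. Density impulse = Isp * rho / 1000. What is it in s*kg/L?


rho*Isp = 391 * 986 / 1000 = 386 s*kg/L

386 s*kg/L


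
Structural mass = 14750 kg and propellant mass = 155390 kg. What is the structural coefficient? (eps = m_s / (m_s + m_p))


eps = 14750 / (14750 + 155390) = 0.0867

0.0867


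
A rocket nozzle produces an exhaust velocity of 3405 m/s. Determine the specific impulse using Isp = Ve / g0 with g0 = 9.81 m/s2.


Isp = Ve / g0 = 3405 / 9.81 = 347.1 s

347.1 s


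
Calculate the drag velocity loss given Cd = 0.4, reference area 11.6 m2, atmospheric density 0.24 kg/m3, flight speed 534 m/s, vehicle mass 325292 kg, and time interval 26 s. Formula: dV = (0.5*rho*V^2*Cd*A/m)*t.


D = 0.5 * 0.24 * 534^2 * 0.4 * 11.6 = 158774.86 N
a = 158774.86 / 325292 = 0.4881 m/s2
dV = 0.4881 * 26 = 12.7 m/s

12.7 m/s


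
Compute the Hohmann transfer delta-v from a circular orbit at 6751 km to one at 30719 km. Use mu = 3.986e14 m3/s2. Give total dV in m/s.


V1 = sqrt(mu/r1) = 7683.95 m/s
dV1 = V1*(sqrt(2*r2/(r1+r2)) - 1) = 2155.28 m/s
V2 = sqrt(mu/r2) = 3602.18 m/s
dV2 = V2*(1 - sqrt(2*r1/(r1+r2))) = 1439.85 m/s
Total dV = 3595 m/s

3595 m/s


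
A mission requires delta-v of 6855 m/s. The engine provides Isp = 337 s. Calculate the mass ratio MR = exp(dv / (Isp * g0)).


Ve = 337 * 9.81 = 3305.97 m/s
MR = exp(6855 / 3305.97) = 7.953

7.953


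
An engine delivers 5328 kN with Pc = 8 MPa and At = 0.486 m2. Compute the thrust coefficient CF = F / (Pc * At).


CF = 5328000 / (8e6 * 0.486) = 1.37

1.37


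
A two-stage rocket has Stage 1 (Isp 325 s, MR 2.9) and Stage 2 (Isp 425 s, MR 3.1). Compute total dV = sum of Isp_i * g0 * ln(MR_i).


dV1 = 325 * 9.81 * ln(2.9) = 3394.6 m/s
dV2 = 425 * 9.81 * ln(3.1) = 4717.1 m/s
Total dV = 3394.6 + 4717.1 = 8111.7 m/s ~ 8112 m/s

8112 m/s


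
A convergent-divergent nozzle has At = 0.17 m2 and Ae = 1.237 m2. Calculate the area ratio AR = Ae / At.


AR = 1.237 / 0.17 = 7.3

7.3


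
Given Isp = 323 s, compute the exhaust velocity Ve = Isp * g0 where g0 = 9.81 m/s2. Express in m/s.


Ve = Isp * g0 = 323 * 9.81 = 3168.6 m/s

3168.6 m/s


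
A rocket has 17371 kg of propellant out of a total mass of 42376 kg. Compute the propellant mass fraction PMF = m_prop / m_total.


PMF = 17371 / 42376 = 0.41

0.41


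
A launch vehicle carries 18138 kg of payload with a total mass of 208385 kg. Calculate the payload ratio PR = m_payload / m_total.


PR = 18138 / 208385 = 0.087

0.087


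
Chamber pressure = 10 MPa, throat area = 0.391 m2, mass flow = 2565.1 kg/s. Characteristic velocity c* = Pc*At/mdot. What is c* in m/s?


c* = 10e6 * 0.391 / 2565.1 = 1524 m/s

1524 m/s


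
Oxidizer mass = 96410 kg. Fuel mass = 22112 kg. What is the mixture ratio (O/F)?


MR = 96410 / 22112 = 4.36

4.36


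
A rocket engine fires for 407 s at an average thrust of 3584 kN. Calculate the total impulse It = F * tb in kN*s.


It = 3584 * 407 = 1458688 kN*s

1458688 kN*s


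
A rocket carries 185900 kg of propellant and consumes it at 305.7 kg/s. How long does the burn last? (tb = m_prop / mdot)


tb = 185900 / 305.7 = 608.1 s

608.1 s


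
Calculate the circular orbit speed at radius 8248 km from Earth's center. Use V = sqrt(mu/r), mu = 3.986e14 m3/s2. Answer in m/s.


V = sqrt(3.986e14 / 8248000) = 6952 m/s

6952 m/s


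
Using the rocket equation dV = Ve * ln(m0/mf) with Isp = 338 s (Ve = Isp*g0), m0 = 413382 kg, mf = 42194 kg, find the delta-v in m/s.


Ve = 338 * 9.81 = 3315.78 m/s
dV = 3315.78 * ln(413382/42194) = 7567 m/s

7567 m/s


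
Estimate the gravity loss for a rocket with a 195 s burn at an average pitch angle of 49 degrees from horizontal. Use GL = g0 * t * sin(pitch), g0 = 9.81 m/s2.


GL = 9.81 * 195 * sin(49 deg) = 1444 m/s

1444 m/s


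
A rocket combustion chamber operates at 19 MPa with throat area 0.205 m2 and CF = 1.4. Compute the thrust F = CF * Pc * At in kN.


F = 1.4 * 19e6 * 0.205 = 5.4530e+06 N = 5453.0 kN

5453.0 kN


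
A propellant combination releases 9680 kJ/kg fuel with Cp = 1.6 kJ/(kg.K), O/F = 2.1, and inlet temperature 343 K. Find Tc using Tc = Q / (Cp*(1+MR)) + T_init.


Tc = 9680 / (1.6 * (1 + 2.1)) + 343 = 2295 K

2295 K


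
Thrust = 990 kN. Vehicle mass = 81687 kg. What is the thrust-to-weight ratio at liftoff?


TWR = 990000 / (81687 * 9.81) = 1.24

1.24


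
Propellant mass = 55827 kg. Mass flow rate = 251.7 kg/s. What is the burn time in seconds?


tb = 55827 / 251.7 = 221.8 s

221.8 s


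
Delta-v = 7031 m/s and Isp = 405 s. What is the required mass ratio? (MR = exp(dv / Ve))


Ve = 405 * 9.81 = 3973.05 m/s
MR = exp(7031 / 3973.05) = 5.869

5.869


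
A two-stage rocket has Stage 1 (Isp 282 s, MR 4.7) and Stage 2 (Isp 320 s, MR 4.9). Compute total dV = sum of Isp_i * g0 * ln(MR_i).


dV1 = 282 * 9.81 * ln(4.7) = 4281.2 m/s
dV2 = 320 * 9.81 * ln(4.9) = 4988.9 m/s
Total dV = 4281.2 + 4988.9 = 9270.1 m/s ~ 9270 m/s

9270 m/s


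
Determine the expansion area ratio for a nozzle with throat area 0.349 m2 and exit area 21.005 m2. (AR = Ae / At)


AR = 21.005 / 0.349 = 60.2

60.2


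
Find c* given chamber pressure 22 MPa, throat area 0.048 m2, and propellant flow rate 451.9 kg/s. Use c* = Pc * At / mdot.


c* = 22e6 * 0.048 / 451.9 = 2337 m/s

2337 m/s


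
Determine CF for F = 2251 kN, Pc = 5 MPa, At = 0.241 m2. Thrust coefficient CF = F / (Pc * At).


CF = 2251000 / (5e6 * 0.241) = 1.87

1.87


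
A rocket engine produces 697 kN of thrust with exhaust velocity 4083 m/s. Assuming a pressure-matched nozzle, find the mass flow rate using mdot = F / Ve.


mdot = F / Ve = 697000 / 4083 = 170.7 kg/s

170.7 kg/s


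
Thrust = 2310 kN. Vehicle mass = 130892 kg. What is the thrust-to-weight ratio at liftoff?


TWR = 2310000 / (130892 * 9.81) = 1.8

1.8


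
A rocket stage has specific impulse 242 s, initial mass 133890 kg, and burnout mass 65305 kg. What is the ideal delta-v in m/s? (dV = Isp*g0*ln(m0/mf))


Ve = 242 * 9.81 = 2374.02 m/s
dV = 2374.02 * ln(133890/65305) = 1704 m/s

1704 m/s


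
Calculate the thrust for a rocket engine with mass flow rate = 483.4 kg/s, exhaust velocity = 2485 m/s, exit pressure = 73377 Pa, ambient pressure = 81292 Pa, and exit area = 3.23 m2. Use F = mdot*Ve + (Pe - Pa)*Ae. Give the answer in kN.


F = 483.4 * 2485 + (73377 - 81292) * 3.23 = 1.1757e+06 N = 1175.7 kN

1175.7 kN


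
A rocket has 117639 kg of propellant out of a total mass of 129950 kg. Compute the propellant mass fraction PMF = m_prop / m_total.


PMF = 117639 / 129950 = 0.905

0.905


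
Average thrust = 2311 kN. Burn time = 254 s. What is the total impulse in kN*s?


It = 2311 * 254 = 586994 kN*s

586994 kN*s


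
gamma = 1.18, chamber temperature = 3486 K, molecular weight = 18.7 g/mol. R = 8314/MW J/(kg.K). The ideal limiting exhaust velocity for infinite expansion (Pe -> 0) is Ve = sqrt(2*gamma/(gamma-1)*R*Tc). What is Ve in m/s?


R = 8314 / 18.7 = 444.6 J/(kg.K)
Ve = sqrt(2 * 1.18 / (1.18 - 1) * 444.6 * 3486) = 4508 m/s

4508 m/s


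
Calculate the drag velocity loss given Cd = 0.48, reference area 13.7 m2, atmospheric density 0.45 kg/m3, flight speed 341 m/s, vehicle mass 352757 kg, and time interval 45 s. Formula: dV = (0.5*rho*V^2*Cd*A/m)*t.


D = 0.5 * 0.45 * 341^2 * 0.48 * 13.7 = 172049.37 N
a = 172049.37 / 352757 = 0.4877 m/s2
dV = 0.4877 * 45 = 21.9 m/s

21.9 m/s


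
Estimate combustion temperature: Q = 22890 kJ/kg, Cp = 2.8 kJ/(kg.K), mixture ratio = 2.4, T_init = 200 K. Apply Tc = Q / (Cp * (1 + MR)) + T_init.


Tc = 22890 / (2.8 * (1 + 2.4)) + 200 = 2604 K

2604 K


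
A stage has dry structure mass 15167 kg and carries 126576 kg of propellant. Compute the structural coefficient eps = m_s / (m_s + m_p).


eps = 15167 / (15167 + 126576) = 0.107

0.107


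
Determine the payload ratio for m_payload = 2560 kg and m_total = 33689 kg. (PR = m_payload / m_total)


PR = 2560 / 33689 = 0.076

0.076


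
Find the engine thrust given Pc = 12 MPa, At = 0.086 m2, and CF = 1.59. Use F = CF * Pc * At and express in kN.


F = 1.59 * 12e6 * 0.086 = 1.6409e+06 N = 1640.9 kN

1640.9 kN


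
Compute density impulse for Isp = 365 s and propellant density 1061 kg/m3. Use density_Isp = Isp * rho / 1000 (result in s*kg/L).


rho*Isp = 365 * 1061 / 1000 = 387 s*kg/L

387 s*kg/L


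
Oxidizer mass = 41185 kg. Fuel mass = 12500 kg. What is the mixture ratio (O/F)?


MR = 41185 / 12500 = 3.29

3.29


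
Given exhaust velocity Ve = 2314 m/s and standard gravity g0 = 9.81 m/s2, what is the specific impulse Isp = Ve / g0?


Isp = Ve / g0 = 2314 / 9.81 = 235.9 s

235.9 s


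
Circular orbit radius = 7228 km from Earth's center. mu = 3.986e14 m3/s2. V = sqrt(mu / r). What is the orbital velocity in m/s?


V = sqrt(3.986e14 / 7228000) = 7426 m/s

7426 m/s


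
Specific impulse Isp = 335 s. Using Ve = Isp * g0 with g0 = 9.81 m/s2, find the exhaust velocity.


Ve = Isp * g0 = 335 * 9.81 = 3286.4 m/s

3286.4 m/s


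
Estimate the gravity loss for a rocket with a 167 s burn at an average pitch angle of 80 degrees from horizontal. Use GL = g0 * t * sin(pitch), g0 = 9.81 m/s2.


GL = 9.81 * 167 * sin(80 deg) = 1613 m/s

1613 m/s


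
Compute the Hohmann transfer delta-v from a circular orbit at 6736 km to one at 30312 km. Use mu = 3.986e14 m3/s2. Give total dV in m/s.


V1 = sqrt(mu/r1) = 7692.5 m/s
dV1 = V1*(sqrt(2*r2/(r1+r2)) - 1) = 2147.78 m/s
V2 = sqrt(mu/r2) = 3626.28 m/s
dV2 = V2*(1 - sqrt(2*r1/(r1+r2))) = 1439.55 m/s
Total dV = 3587 m/s

3587 m/s


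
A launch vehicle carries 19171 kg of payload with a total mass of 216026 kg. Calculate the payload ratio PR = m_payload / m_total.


PR = 19171 / 216026 = 0.0887

0.0887


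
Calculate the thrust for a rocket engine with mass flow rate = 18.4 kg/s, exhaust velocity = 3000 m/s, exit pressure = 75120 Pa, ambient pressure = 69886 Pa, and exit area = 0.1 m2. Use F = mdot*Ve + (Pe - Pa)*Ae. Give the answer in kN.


F = 18.4 * 3000 + (75120 - 69886) * 0.1 = 55723.0 N = 55.7 kN

55.7 kN


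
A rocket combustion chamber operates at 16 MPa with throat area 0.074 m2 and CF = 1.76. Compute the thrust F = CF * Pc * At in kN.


F = 1.76 * 16e6 * 0.074 = 2.0838e+06 N = 2083.8 kN

2083.8 kN


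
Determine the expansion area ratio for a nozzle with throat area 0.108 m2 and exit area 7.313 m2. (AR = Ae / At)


AR = 7.313 / 0.108 = 67.7

67.7


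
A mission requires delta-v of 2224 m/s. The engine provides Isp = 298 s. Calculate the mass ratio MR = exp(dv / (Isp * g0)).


Ve = 298 * 9.81 = 2923.38 m/s
MR = exp(2224 / 2923.38) = 2.14

2.14


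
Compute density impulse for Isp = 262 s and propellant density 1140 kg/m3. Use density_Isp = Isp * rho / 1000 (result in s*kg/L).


rho*Isp = 262 * 1140 / 1000 = 299 s*kg/L

299 s*kg/L


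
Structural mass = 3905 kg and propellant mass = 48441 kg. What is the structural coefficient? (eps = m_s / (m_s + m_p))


eps = 3905 / (3905 + 48441) = 0.0746

0.0746


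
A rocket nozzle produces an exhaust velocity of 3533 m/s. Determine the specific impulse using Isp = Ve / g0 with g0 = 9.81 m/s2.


Isp = Ve / g0 = 3533 / 9.81 = 360.1 s

360.1 s


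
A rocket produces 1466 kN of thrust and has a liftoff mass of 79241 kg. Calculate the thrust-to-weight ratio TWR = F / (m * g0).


TWR = 1466000 / (79241 * 9.81) = 1.89

1.89


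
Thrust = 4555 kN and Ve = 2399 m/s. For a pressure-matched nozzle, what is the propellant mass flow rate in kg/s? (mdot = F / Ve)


mdot = F / Ve = 4555000 / 2399 = 1898.7 kg/s

1898.7 kg/s


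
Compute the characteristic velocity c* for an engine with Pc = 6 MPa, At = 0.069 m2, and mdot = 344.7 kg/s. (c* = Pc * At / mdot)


c* = 6e6 * 0.069 / 344.7 = 1201 m/s

1201 m/s


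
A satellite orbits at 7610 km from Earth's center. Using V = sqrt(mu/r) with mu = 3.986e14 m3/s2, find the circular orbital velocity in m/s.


V = sqrt(3.986e14 / 7610000) = 7237 m/s

7237 m/s


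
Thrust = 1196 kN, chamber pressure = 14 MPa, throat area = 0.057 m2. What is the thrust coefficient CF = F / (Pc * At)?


CF = 1196000 / (14e6 * 0.057) = 1.5

1.5


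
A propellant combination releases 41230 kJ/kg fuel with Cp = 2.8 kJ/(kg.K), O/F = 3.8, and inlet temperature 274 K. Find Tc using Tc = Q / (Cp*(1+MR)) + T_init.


Tc = 41230 / (2.8 * (1 + 3.8)) + 274 = 3342 K

3342 K


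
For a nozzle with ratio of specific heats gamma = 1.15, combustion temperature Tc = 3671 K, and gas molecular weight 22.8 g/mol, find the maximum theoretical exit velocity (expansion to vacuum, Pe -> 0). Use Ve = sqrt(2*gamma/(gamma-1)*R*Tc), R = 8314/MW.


R = 8314 / 22.8 = 364.65 J/(kg.K)
Ve = sqrt(2 * 1.15 / (1.15 - 1) * 364.65 * 3671) = 4531 m/s

4531 m/s


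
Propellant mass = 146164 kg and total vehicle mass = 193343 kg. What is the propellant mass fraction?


PMF = 146164 / 193343 = 0.756

0.756


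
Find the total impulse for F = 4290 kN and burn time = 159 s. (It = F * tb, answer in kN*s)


It = 4290 * 159 = 682110 kN*s

682110 kN*s


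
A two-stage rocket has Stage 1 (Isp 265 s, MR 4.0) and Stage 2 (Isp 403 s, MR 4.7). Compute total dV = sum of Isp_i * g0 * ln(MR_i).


dV1 = 265 * 9.81 * ln(4.0) = 3603.9 m/s
dV2 = 403 * 9.81 * ln(4.7) = 6118.2 m/s
Total dV = 3603.9 + 6118.2 = 9722.1 m/s ~ 9722 m/s

9722 m/s


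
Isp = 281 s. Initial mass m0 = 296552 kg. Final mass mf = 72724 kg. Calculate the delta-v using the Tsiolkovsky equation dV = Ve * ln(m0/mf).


Ve = 281 * 9.81 = 2756.61 m/s
dV = 2756.61 * ln(296552/72724) = 3875 m/s

3875 m/s


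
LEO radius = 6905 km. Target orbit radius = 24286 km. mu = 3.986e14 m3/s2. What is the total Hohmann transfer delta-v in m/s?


V1 = sqrt(mu/r1) = 7597.78 m/s
dV1 = V1*(sqrt(2*r2/(r1+r2)) - 1) = 1883.46 m/s
V2 = sqrt(mu/r2) = 4051.26 m/s
dV2 = V2*(1 - sqrt(2*r1/(r1+r2))) = 1355.56 m/s
Total dV = 3239 m/s

3239 m/s


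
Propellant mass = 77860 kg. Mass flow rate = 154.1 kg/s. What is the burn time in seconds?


tb = 77860 / 154.1 = 505.3 s

505.3 s


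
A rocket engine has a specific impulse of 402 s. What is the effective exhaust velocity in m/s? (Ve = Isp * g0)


Ve = Isp * g0 = 402 * 9.81 = 3943.6 m/s

3943.6 m/s


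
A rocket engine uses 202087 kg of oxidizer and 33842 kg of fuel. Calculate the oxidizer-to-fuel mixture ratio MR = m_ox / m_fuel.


MR = 202087 / 33842 = 5.97

5.97


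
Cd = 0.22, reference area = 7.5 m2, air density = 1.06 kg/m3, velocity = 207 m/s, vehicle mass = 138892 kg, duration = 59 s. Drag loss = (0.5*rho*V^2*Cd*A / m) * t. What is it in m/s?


D = 0.5 * 1.06 * 207^2 * 0.22 * 7.5 = 37471.45 N
a = 37471.45 / 138892 = 0.2698 m/s2
dV = 0.2698 * 59 = 15.9 m/s

15.9 m/s


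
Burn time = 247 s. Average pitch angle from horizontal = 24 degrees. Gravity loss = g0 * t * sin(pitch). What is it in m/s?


GL = 9.81 * 247 * sin(24 deg) = 986 m/s

986 m/s


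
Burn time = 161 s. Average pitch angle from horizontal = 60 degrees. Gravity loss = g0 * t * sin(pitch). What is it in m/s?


GL = 9.81 * 161 * sin(60 deg) = 1368 m/s

1368 m/s


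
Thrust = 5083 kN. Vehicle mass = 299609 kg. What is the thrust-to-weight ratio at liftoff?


TWR = 5083000 / (299609 * 9.81) = 1.73

1.73


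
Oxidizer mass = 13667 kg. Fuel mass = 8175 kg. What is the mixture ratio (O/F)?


MR = 13667 / 8175 = 1.67

1.67


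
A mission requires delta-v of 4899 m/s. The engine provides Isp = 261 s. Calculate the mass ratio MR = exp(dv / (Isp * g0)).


Ve = 261 * 9.81 = 2560.41 m/s
MR = exp(4899 / 2560.41) = 6.776

6.776


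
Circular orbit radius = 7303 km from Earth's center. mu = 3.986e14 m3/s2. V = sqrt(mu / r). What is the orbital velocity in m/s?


V = sqrt(3.986e14 / 7303000) = 7388 m/s

7388 m/s


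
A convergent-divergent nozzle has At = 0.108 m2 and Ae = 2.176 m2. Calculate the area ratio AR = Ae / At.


AR = 2.176 / 0.108 = 20.1

20.1


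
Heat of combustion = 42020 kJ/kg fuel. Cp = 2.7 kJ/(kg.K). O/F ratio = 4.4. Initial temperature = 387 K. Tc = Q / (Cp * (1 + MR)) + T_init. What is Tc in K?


Tc = 42020 / (2.7 * (1 + 4.4)) + 387 = 3269 K

3269 K


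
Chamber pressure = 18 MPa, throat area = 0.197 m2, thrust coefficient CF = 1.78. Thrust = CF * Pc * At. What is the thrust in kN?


F = 1.78 * 18e6 * 0.197 = 6.3119e+06 N = 6311.9 kN

6311.9 kN


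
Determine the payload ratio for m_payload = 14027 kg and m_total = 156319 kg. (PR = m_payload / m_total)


PR = 14027 / 156319 = 0.0897

0.0897


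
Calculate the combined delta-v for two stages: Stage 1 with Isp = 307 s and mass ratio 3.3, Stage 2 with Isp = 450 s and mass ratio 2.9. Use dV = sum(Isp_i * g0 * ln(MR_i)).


dV1 = 307 * 9.81 * ln(3.3) = 3595.7 m/s
dV2 = 450 * 9.81 * ln(2.9) = 4700.2 m/s
Total dV = 3595.7 + 4700.2 = 8295.9 m/s ~ 8296 m/s

8296 m/s


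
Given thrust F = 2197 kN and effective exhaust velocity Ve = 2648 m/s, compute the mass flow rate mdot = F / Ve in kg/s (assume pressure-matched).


mdot = F / Ve = 2197000 / 2648 = 829.7 kg/s

829.7 kg/s


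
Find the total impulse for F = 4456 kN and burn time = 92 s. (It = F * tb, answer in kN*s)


It = 4456 * 92 = 409952 kN*s

409952 kN*s


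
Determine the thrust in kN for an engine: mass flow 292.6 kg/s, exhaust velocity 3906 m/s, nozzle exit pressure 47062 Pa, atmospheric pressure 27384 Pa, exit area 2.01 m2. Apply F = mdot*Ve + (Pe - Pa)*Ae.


F = 292.6 * 3906 + (47062 - 27384) * 2.01 = 1.1824e+06 N = 1182.4 kN

1182.4 kN


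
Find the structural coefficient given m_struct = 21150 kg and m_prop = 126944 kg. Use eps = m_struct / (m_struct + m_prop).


eps = 21150 / (21150 + 126944) = 0.1428

0.1428


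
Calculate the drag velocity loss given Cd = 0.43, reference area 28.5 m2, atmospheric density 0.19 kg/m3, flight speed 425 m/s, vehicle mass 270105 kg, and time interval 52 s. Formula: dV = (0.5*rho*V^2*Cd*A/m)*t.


D = 0.5 * 0.19 * 425^2 * 0.43 * 28.5 = 210288.14 N
a = 210288.14 / 270105 = 0.7785 m/s2
dV = 0.7785 * 52 = 40.5 m/s

40.5 m/s


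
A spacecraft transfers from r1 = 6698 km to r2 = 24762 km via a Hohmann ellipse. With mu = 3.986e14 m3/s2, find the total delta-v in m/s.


V1 = sqrt(mu/r1) = 7714.29 m/s
dV1 = V1*(sqrt(2*r2/(r1+r2)) - 1) = 1964.58 m/s
V2 = sqrt(mu/r2) = 4012.14 m/s
dV2 = V2*(1 - sqrt(2*r1/(r1+r2))) = 1394.05 m/s
Total dV = 3359 m/s

3359 m/s


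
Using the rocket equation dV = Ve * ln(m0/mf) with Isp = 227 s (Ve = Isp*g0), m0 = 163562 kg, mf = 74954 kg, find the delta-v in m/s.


Ve = 227 * 9.81 = 2226.87 m/s
dV = 2226.87 * ln(163562/74954) = 1738 m/s

1738 m/s


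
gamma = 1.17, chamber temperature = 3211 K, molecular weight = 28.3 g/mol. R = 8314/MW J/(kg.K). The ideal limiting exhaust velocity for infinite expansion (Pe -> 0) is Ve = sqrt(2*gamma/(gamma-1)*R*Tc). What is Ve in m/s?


R = 8314 / 28.3 = 293.78 J/(kg.K)
Ve = sqrt(2 * 1.17 / (1.17 - 1) * 293.78 * 3211) = 3603 m/s

3603 m/s


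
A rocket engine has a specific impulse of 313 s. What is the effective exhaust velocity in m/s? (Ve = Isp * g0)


Ve = Isp * g0 = 313 * 9.81 = 3070.5 m/s

3070.5 m/s


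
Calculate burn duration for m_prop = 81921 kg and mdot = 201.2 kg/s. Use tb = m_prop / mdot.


tb = 81921 / 201.2 = 407.2 s

407.2 s


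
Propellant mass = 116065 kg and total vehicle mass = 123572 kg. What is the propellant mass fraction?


PMF = 116065 / 123572 = 0.939

0.939


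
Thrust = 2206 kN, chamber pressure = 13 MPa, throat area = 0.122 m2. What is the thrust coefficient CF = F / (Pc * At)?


CF = 2206000 / (13e6 * 0.122) = 1.39

1.39


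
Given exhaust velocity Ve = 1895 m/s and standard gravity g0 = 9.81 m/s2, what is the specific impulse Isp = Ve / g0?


Isp = Ve / g0 = 1895 / 9.81 = 193.2 s

193.2 s


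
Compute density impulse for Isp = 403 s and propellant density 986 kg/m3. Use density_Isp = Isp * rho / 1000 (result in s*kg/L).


rho*Isp = 403 * 986 / 1000 = 397 s*kg/L

397 s*kg/L


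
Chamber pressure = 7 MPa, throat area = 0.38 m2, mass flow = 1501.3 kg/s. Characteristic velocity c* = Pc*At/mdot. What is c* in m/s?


c* = 7e6 * 0.38 / 1501.3 = 1772 m/s

1772 m/s


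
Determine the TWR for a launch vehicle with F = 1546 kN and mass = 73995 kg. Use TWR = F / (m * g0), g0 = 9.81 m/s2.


TWR = 1546000 / (73995 * 9.81) = 2.13

2.13


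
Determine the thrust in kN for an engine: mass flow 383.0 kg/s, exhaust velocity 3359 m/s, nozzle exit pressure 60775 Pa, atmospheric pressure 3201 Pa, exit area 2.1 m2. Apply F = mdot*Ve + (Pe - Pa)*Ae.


F = 383.0 * 3359 + (60775 - 3201) * 2.1 = 1.4074e+06 N = 1407.4 kN

1407.4 kN


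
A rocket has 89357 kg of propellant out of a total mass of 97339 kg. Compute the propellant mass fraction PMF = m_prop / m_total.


PMF = 89357 / 97339 = 0.918

0.918


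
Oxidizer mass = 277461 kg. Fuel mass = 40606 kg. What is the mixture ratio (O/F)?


MR = 277461 / 40606 = 6.83

6.83


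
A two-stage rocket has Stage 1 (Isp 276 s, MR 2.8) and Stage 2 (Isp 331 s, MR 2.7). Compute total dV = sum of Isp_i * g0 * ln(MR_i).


dV1 = 276 * 9.81 * ln(2.8) = 2787.8 m/s
dV2 = 331 * 9.81 * ln(2.7) = 3225.2 m/s
Total dV = 2787.8 + 3225.2 = 6013.0 m/s ~ 6013 m/s

6013 m/s


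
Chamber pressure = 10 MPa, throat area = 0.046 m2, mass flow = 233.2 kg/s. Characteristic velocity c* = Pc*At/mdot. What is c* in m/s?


c* = 10e6 * 0.046 / 233.2 = 1973 m/s

1973 m/s


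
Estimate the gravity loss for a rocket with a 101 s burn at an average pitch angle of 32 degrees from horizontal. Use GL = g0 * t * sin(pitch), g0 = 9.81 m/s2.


GL = 9.81 * 101 * sin(32 deg) = 525 m/s

525 m/s


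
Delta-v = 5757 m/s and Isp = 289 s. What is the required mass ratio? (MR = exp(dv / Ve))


Ve = 289 * 9.81 = 2835.09 m/s
MR = exp(5757 / 2835.09) = 7.619

7.619


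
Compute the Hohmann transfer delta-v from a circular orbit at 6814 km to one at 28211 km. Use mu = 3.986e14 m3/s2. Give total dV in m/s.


V1 = sqrt(mu/r1) = 7648.35 m/s
dV1 = V1*(sqrt(2*r2/(r1+r2)) - 1) = 2059.05 m/s
V2 = sqrt(mu/r2) = 3758.89 m/s
dV2 = V2*(1 - sqrt(2*r1/(r1+r2))) = 1414.19 m/s
Total dV = 3473 m/s

3473 m/s


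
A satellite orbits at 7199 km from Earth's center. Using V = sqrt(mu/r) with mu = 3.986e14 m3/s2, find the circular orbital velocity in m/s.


V = sqrt(3.986e14 / 7199000) = 7441 m/s

7441 m/s


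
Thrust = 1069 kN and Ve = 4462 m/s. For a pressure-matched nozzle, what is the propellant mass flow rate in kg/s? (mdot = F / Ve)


mdot = F / Ve = 1069000 / 4462 = 239.6 kg/s

239.6 kg/s


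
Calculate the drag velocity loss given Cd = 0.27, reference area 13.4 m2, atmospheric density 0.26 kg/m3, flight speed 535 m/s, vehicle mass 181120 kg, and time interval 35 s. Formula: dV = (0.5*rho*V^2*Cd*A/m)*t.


D = 0.5 * 0.26 * 535^2 * 0.27 * 13.4 = 134623.07 N
a = 134623.07 / 181120 = 0.7433 m/s2
dV = 0.7433 * 35 = 26.0 m/s

26.0 m/s


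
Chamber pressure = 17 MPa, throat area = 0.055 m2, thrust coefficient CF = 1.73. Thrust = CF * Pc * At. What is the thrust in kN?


F = 1.73 * 17e6 * 0.055 = 1.6176e+06 N = 1617.5 kN

1617.5 kN


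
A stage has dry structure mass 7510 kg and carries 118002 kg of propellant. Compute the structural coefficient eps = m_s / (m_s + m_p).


eps = 7510 / (7510 + 118002) = 0.0598

0.0598


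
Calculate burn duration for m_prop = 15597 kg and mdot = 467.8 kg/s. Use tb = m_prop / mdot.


tb = 15597 / 467.8 = 33.3 s

33.3 s


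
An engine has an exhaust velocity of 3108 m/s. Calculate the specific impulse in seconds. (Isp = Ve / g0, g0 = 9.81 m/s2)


Isp = Ve / g0 = 3108 / 9.81 = 316.8 s

316.8 s


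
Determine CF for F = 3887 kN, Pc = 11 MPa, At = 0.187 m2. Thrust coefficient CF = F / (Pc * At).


CF = 3887000 / (11e6 * 0.187) = 1.89

1.89


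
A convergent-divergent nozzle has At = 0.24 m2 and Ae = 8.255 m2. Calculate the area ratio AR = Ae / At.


AR = 8.255 / 0.24 = 34.4

34.4


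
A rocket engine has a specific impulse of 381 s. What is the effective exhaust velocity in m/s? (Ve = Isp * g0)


Ve = Isp * g0 = 381 * 9.81 = 3737.6 m/s

3737.6 m/s


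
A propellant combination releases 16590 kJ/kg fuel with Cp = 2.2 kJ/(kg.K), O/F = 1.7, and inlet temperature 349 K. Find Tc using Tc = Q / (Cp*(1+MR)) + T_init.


Tc = 16590 / (2.2 * (1 + 1.7)) + 349 = 3142 K

3142 K


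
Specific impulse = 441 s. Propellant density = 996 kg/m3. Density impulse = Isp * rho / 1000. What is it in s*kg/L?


rho*Isp = 441 * 996 / 1000 = 439 s*kg/L

439 s*kg/L


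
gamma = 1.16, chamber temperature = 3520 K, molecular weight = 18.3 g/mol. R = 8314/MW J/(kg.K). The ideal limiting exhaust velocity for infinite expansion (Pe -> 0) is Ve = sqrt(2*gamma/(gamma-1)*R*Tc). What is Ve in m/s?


R = 8314 / 18.3 = 454.32 J/(kg.K)
Ve = sqrt(2 * 1.16 / (1.16 - 1) * 454.32 * 3520) = 4815 m/s

4815 m/s


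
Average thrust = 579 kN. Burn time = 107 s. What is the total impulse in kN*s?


It = 579 * 107 = 61953 kN*s

61953 kN*s


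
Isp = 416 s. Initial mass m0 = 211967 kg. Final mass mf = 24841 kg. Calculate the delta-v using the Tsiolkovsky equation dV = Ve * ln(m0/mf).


Ve = 416 * 9.81 = 4080.96 m/s
dV = 4080.96 * ln(211967/24841) = 8749 m/s

8749 m/s


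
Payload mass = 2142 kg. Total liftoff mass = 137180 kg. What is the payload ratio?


PR = 2142 / 137180 = 0.0156

0.0156


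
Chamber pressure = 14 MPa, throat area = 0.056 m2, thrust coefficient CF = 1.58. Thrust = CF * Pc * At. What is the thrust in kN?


F = 1.58 * 14e6 * 0.056 = 1.2387e+06 N = 1238.7 kN

1238.7 kN


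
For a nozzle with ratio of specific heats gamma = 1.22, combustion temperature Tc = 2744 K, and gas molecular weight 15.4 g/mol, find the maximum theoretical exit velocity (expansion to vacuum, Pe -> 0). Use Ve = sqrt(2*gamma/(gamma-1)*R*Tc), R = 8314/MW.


R = 8314 / 15.4 = 539.87 J/(kg.K)
Ve = sqrt(2 * 1.22 / (1.22 - 1) * 539.87 * 2744) = 4053 m/s

4053 m/s


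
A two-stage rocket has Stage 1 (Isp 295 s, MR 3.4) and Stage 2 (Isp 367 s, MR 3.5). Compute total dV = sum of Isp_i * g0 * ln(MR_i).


dV1 = 295 * 9.81 * ln(3.4) = 3541.5 m/s
dV2 = 367 * 9.81 * ln(3.5) = 4510.3 m/s
Total dV = 3541.5 + 4510.3 = 8051.8 m/s ~ 8052 m/s

8052 m/s


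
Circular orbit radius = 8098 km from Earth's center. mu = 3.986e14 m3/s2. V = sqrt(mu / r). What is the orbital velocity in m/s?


V = sqrt(3.986e14 / 8098000) = 7016 m/s

7016 m/s


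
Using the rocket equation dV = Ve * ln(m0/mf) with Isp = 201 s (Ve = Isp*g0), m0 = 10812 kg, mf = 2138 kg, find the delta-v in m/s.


Ve = 201 * 9.81 = 1971.81 m/s
dV = 1971.81 * ln(10812/2138) = 3196 m/s

3196 m/s


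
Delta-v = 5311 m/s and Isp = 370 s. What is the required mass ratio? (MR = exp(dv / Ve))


Ve = 370 * 9.81 = 3629.7 m/s
MR = exp(5311 / 3629.7) = 4.32

4.32


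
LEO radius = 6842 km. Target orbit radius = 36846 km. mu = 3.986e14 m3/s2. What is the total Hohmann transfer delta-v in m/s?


V1 = sqrt(mu/r1) = 7632.68 m/s
dV1 = V1*(sqrt(2*r2/(r1+r2)) - 1) = 2280.34 m/s
V2 = sqrt(mu/r2) = 3289.07 m/s
dV2 = V2*(1 - sqrt(2*r1/(r1+r2))) = 1448.31 m/s
Total dV = 3729 m/s

3729 m/s


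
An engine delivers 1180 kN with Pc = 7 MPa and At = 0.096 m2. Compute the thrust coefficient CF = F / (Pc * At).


CF = 1180000 / (7e6 * 0.096) = 1.76

1.76


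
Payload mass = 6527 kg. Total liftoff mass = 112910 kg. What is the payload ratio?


PR = 6527 / 112910 = 0.0578

0.0578


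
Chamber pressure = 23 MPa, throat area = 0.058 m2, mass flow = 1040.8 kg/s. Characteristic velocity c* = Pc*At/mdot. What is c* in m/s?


c* = 23e6 * 0.058 / 1040.8 = 1282 m/s

1282 m/s


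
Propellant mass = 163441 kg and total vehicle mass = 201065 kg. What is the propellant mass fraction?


PMF = 163441 / 201065 = 0.813

0.813


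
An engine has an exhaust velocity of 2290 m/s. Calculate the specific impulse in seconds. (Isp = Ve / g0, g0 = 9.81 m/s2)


Isp = Ve / g0 = 2290 / 9.81 = 233.4 s

233.4 s


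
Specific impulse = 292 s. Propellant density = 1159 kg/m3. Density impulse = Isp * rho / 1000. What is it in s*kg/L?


rho*Isp = 292 * 1159 / 1000 = 338 s*kg/L

338 s*kg/L


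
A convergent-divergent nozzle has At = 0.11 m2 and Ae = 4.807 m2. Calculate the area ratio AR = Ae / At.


AR = 4.807 / 0.11 = 43.7

43.7


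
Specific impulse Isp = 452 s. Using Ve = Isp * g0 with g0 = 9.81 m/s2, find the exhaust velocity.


Ve = Isp * g0 = 452 * 9.81 = 4434.1 m/s

4434.1 m/s
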